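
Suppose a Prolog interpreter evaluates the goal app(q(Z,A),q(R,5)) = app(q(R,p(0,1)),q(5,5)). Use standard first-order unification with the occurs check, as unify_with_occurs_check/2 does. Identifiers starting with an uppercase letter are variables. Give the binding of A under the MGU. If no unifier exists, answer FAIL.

Decompose app/2: q(Z,A) = q(R,p(0,1)),  q(R,5) = q(5,5).
Decompose q/2: Z = R,  A = p(0,1).
Bind Z := R; no other remaining equation mentions Z.
Bind A := p(0,1); no other remaining equation mentions A.
Decompose q/2: R = 5,  5 = 5.
Bind R := 5; no other remaining equation mentions R. Substituting into the earlier binding gives Z := 5.
Delete trivial equation 5 = 5.
MGU = { Z = 5, A = p(0,1), R = 5 }, so A = p(0,1).

p(0,1)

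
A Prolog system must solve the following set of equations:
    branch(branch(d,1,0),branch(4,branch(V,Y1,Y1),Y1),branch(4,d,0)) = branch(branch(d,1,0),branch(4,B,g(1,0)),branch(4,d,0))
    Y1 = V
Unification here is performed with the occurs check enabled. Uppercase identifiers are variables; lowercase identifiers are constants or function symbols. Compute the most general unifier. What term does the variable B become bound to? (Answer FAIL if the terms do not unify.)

branch(g(1,0),g(1,0),g(1,0))

Decompose branch/3: branch(d,1,0) = branch(d,1,0),  branch(4,branch(V,Y1,Y1),Y1) = branch(4,B,g(1,0)),  branch(4,d,0) = branch(4,d,0).
Delete trivial equation branch(d,1,0) = branch(d,1,0).
Decompose branch/3: 4 = 4,  branch(V,Y1,Y1) = B,  Y1 = g(1,0).
Delete trivial equation 4 = 4.
Bind B := branch(V,Y1,Y1); no other remaining equation mentions B.
Bind Y1 := g(1,0); substituting into the one remaining equation that mentions Y1 gives: g(1,0) = V. Substituting into the earlier binding gives B := branch(V,g(1,0),g(1,0)).
Delete trivial equation branch(4,d,0) = branch(4,d,0).
Bind V := g(1,0). Substituting into the earlier binding gives B := branch(g(1,0),g(1,0),g(1,0)).
MGU = { B = branch(g(1,0),g(1,0),g(1,0)), Y1 = g(1,0), V = g(1,0) }, so B = branch(g(1,0),g(1,0),g(1,0)).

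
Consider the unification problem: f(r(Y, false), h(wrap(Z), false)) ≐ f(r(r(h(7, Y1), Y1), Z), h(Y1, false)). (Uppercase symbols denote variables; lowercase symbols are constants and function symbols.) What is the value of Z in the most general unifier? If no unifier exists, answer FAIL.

Decompose f/2: r(Y, false) ≐ r(r(h(7, Y1), Y1), Z),  h(wrap(Z), false) ≐ h(Y1, false).
Decompose r/2: Y ≐ r(h(7, Y1), Y1),  false ≐ Z.
Bind Y := r(h(7, Y1), Y1); no other remaining equation mentions Y.
Bind Z := false; substituting into the remaining equation gives: h(wrap(false), false) ≐ h(Y1, false).
Decompose h/2: wrap(false) ≐ Y1,  false ≐ false.
Bind Y1 := wrap(false); no other remaining equation mentions Y1. Substituting into the earlier binding gives Y := r(h(7, wrap(false)), wrap(false)).
Delete trivial equation false ≐ false.
MGU = { Y := r(h(7, wrap(false)), wrap(false)), Z := false, Y1 := wrap(false) }, so Z := false.

false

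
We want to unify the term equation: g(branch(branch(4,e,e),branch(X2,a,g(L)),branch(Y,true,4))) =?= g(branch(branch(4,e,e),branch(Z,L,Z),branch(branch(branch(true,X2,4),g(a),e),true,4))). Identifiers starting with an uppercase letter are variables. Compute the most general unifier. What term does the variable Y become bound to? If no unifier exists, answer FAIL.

branch(branch(true,g(a),4),g(a),e)

Decompose g/1: branch(branch(4,e,e),branch(X2,a,g(L)),branch(Y,true,4)) =?= branch(branch(4,e,e),branch(Z,L,Z),branch(branch(branch(true,X2,4),g(a),e),true,4)).
Decompose branch/3: branch(4,e,e) =?= branch(4,e,e),  branch(X2,a,g(L)) =?= branch(Z,L,Z),  branch(Y,true,4) =?= branch(branch(branch(true,X2,4),g(a),e),true,4).
Delete trivial equation branch(4,e,e) =?= branch(4,e,e).
Decompose branch/3: X2 =?= Z,  a =?= L,  g(L) =?= Z.
Bind X2 := Z; substituting into the one remaining equation that mentions X2 gives: branch(Y,true,4) =?= branch(branch(branch(true,Z,4),g(a),e),true,4).
Bind L := a; substituting into the one remaining equation that mentions L gives: g(a) =?= Z.
Bind Z := g(a); substituting into the remaining equation gives: branch(Y,true,4) =?= branch(branch(branch(true,g(a),4),g(a),e),true,4). Substituting into the earlier binding gives X2 := g(a).
Decompose branch/3: Y =?= branch(branch(true,g(a),4),g(a),e),  true =?= true,  4 =?= 4.
Bind Y := branch(branch(true,g(a),4),g(a),e); no other remaining equation mentions Y.
Delete trivial equation true =?= true.
Delete trivial equation 4 =?= 4.
MGU = { X2 ↦ g(a), L ↦ a, Z ↦ g(a), Y ↦ branch(branch(true,g(a),4),g(a),e) }, so Y ↦ branch(branch(true,g(a),4),g(a),e).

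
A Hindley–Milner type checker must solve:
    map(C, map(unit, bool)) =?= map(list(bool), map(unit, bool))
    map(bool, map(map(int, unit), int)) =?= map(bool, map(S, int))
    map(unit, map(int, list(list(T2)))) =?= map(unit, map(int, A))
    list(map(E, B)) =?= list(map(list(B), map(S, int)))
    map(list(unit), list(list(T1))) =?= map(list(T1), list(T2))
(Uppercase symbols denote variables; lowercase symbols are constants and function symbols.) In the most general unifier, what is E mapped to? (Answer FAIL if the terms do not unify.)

list(map(map(int, unit), int))

Decompose map/2: C =?= list(bool),  map(unit, bool) =?= map(unit, bool).
Bind C := list(bool); no other remaining equation mentions C.
Delete trivial equation map(unit, bool) =?= map(unit, bool).
Decompose map/2: bool =?= bool,  map(map(int, unit), int) =?= map(S, int).
Delete trivial equation bool =?= bool.
Decompose map/2: map(int, unit) =?= S,  int =?= int.
Bind S := map(int, unit); substituting into the one remaining equation that mentions S gives: list(map(E, B)) =?= list(map(list(B), map(map(int, unit), int))).
Delete trivial equation int =?= int.
Decompose map/2: unit =?= unit,  map(int, list(list(T2))) =?= map(int, A).
Delete trivial equation unit =?= unit.
Decompose map/2: int =?= int,  list(list(T2)) =?= A.
Delete trivial equation int =?= int.
Bind A := list(list(T2)); no other remaining equation mentions A.
Decompose list/1: map(E, B) =?= map(list(B), map(map(int, unit), int)).
Decompose map/2: E =?= list(B),  B =?= map(map(int, unit), int).
Bind E := list(B); no other remaining equation mentions E.
Bind B := map(map(int, unit), int); no other remaining equation mentions B. Substituting into the earlier binding gives E := list(map(map(int, unit), int)).
Decompose map/2: list(unit) =?= list(T1),  list(list(T1)) =?= list(T2).
Decompose list/1: unit =?= T1.
Bind T1 := unit; substituting into the remaining equation gives: list(list(unit)) =?= list(T2).
Decompose list/1: list(unit) =?= T2.
Bind T2 := list(unit). Substituting into the earlier binding gives A := list(list(list(unit))).
MGU = { C -> list(bool), S -> map(int, unit), A -> list(list(list(unit))), E -> list(map(map(int, unit), int)), B -> map(map(int, unit), int), T1 -> unit, T2 -> list(unit) }, so E -> list(map(map(int, unit), int)).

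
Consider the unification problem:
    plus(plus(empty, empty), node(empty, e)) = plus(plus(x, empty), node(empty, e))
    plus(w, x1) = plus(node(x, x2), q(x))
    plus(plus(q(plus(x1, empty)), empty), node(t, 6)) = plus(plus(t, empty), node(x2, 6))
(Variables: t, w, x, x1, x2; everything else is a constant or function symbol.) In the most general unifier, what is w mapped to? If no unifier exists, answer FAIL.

node(empty, q(plus(q(empty), empty)))

Decompose plus/2: plus(empty, empty) = plus(x, empty),  node(empty, e) = node(empty, e).
Decompose plus/2: empty = x,  empty = empty.
Bind x := empty; substituting into the one remaining equation that mentions x gives: plus(w, x1) = plus(node(empty, x2), q(empty)).
Delete trivial equation empty = empty.
Delete trivial equation node(empty, e) = node(empty, e).
Decompose plus/2: w = node(empty, x2),  x1 = q(empty).
Bind w := node(empty, x2); no other remaining equation mentions w.
Bind x1 := q(empty); substituting into the remaining equation gives: plus(plus(q(plus(q(empty), empty)), empty), node(t, 6)) = plus(plus(t, empty), node(x2, 6)).
Decompose plus/2: plus(q(plus(q(empty), empty)), empty) = plus(t, empty),  node(t, 6) = node(x2, 6).
Decompose plus/2: q(plus(q(empty), empty)) = t,  empty = empty.
Bind t := q(plus(q(empty), empty)); substituting into the one remaining equation that mentions t gives: node(q(plus(q(empty), empty)), 6) = node(x2, 6).
Delete trivial equation empty = empty.
Decompose node/2: q(plus(q(empty), empty)) = x2,  6 = 6.
Bind x2 := q(plus(q(empty), empty)); no other remaining equation mentions x2. Substituting into the earlier binding gives w := node(empty, q(plus(q(empty), empty))).
Delete trivial equation 6 = 6.
MGU = { x := empty, w := node(empty, q(plus(q(empty), empty))), x1 := q(empty), t := q(plus(q(empty), empty)), x2 := q(plus(q(empty), empty)) }, so w := node(empty, q(plus(q(empty), empty))).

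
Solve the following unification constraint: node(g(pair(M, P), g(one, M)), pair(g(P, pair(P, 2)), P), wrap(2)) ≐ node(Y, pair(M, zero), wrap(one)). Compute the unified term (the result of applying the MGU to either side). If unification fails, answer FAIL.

Decompose node/3: g(pair(M, P), g(one, M)) ≐ Y,  pair(g(P, pair(P, 2)), P) ≐ pair(M, zero),  wrap(2) ≐ wrap(one).
Bind Y := g(pair(M, P), g(one, M)); no other remaining equation mentions Y.
Decompose pair/2: g(P, pair(P, 2)) ≐ M,  P ≐ zero.
Bind M := g(P, pair(P, 2)); no other remaining equation mentions M. Substituting into the earlier binding gives Y := g(pair(g(P, pair(P, 2)), P), g(one, g(P, pair(P, 2)))).
Bind P := zero; no other remaining equation mentions P. Substituting into the earlier bindings gives Y := g(pair(g(zero, pair(zero, 2)), zero), g(one, g(zero, pair(zero, 2)))), M := g(zero, pair(zero, 2)).
Decompose wrap/1: 2 ≐ one.
Clash: constants 2 and one differ; no unifier exists.

FAIL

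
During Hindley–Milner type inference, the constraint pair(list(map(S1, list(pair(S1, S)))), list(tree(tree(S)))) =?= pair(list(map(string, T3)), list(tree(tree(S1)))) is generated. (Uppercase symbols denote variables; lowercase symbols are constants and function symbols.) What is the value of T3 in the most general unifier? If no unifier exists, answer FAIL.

Decompose pair/2: list(map(S1, list(pair(S1, S)))) =?= list(map(string, T3)),  list(tree(tree(S))) =?= list(tree(tree(S1))).
Decompose list/1: map(S1, list(pair(S1, S))) =?= map(string, T3).
Decompose map/2: S1 =?= string,  list(pair(S1, S)) =?= T3.
Bind S1 := string; substituting into the remaining equations gives: list(pair(string, S)) =?= T3,  list(tree(tree(S))) =?= list(tree(tree(string))).
Bind T3 := list(pair(string, S)); no other remaining equation mentions T3.
Decompose list/1: tree(tree(S)) =?= tree(tree(string)).
Decompose tree/1: tree(S) =?= tree(string).
Decompose tree/1: S =?= string.
Bind S := string. Substituting into the earlier binding gives T3 := list(pair(string, string)).
MGU = { S1 ↦ string, T3 ↦ list(pair(string, string)), S ↦ string }, so T3 ↦ list(pair(string, string)).

list(pair(string, string))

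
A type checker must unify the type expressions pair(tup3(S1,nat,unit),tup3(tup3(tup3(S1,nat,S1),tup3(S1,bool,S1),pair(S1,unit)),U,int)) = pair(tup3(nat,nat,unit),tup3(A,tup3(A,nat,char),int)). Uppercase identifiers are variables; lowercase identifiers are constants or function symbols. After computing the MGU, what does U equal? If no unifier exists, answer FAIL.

tup3(tup3(tup3(nat,nat,nat),tup3(nat,bool,nat),pair(nat,unit)),nat,char)

Decompose pair/2: tup3(S1,nat,unit) = tup3(nat,nat,unit),  tup3(tup3(tup3(S1,nat,S1),tup3(S1,bool,S1),pair(S1,unit)),U,int) = tup3(A,tup3(A,nat,char),int).
Decompose tup3/3: S1 = nat,  nat = nat,  unit = unit.
Bind S1 := nat; substituting into the one remaining equation that mentions S1 gives: tup3(tup3(tup3(nat,nat,nat),tup3(nat,bool,nat),pair(nat,unit)),U,int) = tup3(A,tup3(A,nat,char),int).
Delete trivial equation nat = nat.
Delete trivial equation unit = unit.
Decompose tup3/3: tup3(tup3(nat,nat,nat),tup3(nat,bool,nat),pair(nat,unit)) = A,  U = tup3(A,nat,char),  int = int.
Bind A := tup3(tup3(nat,nat,nat),tup3(nat,bool,nat),pair(nat,unit)); substituting into the one remaining equation that mentions A gives: U = tup3(tup3(tup3(nat,nat,nat),tup3(nat,bool,nat),pair(nat,unit)),nat,char).
Bind U := tup3(tup3(tup3(nat,nat,nat),tup3(nat,bool,nat),pair(nat,unit)),nat,char); no other remaining equation mentions U.
Delete trivial equation int = int.
MGU = { S1 -> nat, A -> tup3(tup3(nat,nat,nat),tup3(nat,bool,nat),pair(nat,unit)), U -> tup3(tup3(tup3(nat,nat,nat),tup3(nat,bool,nat),pair(nat,unit)),nat,char) }, so U -> tup3(tup3(tup3(nat,nat,nat),tup3(nat,bool,nat),pair(nat,unit)),nat,char).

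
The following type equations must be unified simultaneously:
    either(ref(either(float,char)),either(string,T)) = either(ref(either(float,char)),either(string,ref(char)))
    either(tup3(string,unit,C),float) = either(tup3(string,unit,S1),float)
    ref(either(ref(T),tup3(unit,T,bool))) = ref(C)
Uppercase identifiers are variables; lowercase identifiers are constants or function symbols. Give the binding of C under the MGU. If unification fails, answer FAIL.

either(ref(ref(char)),tup3(unit,ref(char),bool))

Decompose either/2: ref(either(float,char)) = ref(either(float,char)),  either(string,T) = either(string,ref(char)).
Delete trivial equation ref(either(float,char)) = ref(either(float,char)).
Decompose either/2: string = string,  T = ref(char).
Delete trivial equation string = string.
Bind T := ref(char); substituting into the one remaining equation that mentions T gives: ref(either(ref(ref(char)),tup3(unit,ref(char),bool))) = ref(C).
Decompose either/2: tup3(string,unit,C) = tup3(string,unit,S1),  float = float.
Decompose tup3/3: string = string,  unit = unit,  C = S1.
Delete trivial equation string = string.
Delete trivial equation unit = unit.
Bind C := S1; substituting into the one remaining equation that mentions C gives: ref(either(ref(ref(char)),tup3(unit,ref(char),bool))) = ref(S1).
Delete trivial equation float = float.
Decompose ref/1: either(ref(ref(char)),tup3(unit,ref(char),bool)) = S1.
Bind S1 := either(ref(ref(char)),tup3(unit,ref(char),bool)). Substituting into the earlier binding gives C := either(ref(ref(char)),tup3(unit,ref(char),bool)).
MGU = { T ↦ ref(char), C ↦ either(ref(ref(char)),tup3(unit,ref(char),bool)), S1 ↦ either(ref(ref(char)),tup3(unit,ref(char),bool)) }, so C ↦ either(ref(ref(char)),tup3(unit,ref(char),bool)).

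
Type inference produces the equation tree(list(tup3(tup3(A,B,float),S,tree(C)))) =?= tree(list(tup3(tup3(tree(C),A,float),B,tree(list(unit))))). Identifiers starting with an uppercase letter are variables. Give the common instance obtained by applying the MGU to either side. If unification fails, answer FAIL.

Decompose tree/1: list(tup3(tup3(A,B,float),S,tree(C))) =?= list(tup3(tup3(tree(C),A,float),B,tree(list(unit)))).
Decompose list/1: tup3(tup3(A,B,float),S,tree(C)) =?= tup3(tup3(tree(C),A,float),B,tree(list(unit))).
Decompose tup3/3: tup3(A,B,float) =?= tup3(tree(C),A,float),  S =?= B,  tree(C) =?= tree(list(unit)).
Decompose tup3/3: A =?= tree(C),  B =?= A,  float =?= float.
Bind A := tree(C); substituting into the one remaining equation that mentions A gives: B =?= tree(C).
Bind B := tree(C); substituting into the one remaining equation that mentions B gives: S =?= tree(C).
Delete trivial equation float =?= float.
Bind S := tree(C); no other remaining equation mentions S.
Decompose tree/1: C =?= list(unit).
Bind C := list(unit). Substituting into the earlier bindings gives A := tree(list(unit)), B := tree(list(unit)), S := tree(list(unit)).
Applying the MGU to either side gives tree(list(tup3(tup3(tree(list(unit)),tree(list(unit)),float),tree(list(unit)),tree(list(unit))))).

tree(list(tup3(tup3(tree(list(unit)),tree(list(unit)),float),tree(list(unit)),tree(list(unit)))))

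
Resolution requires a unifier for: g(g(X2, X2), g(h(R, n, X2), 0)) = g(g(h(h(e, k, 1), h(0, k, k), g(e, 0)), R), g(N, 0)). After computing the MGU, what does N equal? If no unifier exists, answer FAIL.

Decompose g/2: g(X2, X2) = g(h(h(e, k, 1), h(0, k, k), g(e, 0)), R),  g(h(R, n, X2), 0) = g(N, 0).
Decompose g/2: X2 = h(h(e, k, 1), h(0, k, k), g(e, 0)),  X2 = R.
Bind X2 := h(h(e, k, 1), h(0, k, k), g(e, 0)); substituting into the remaining equations gives: h(h(e, k, 1), h(0, k, k), g(e, 0)) = R,  g(h(R, n, h(h(e, k, 1), h(0, k, k), g(e, 0))), 0) = g(N, 0).
Bind R := h(h(e, k, 1), h(0, k, k), g(e, 0)); substituting into the remaining equation gives: g(h(h(h(e, k, 1), h(0, k, k), g(e, 0)), n, h(h(e, k, 1), h(0, k, k), g(e, 0))), 0) = g(N, 0).
Decompose g/2: h(h(h(e, k, 1), h(0, k, k), g(e, 0)), n, h(h(e, k, 1), h(0, k, k), g(e, 0))) = N,  0 = 0.
Bind N := h(h(h(e, k, 1), h(0, k, k), g(e, 0)), n, h(h(e, k, 1), h(0, k, k), g(e, 0))); no other remaining equation mentions N.
Delete trivial equation 0 = 0.
MGU = { X2 ↦ h(h(e, k, 1), h(0, k, k), g(e, 0)), R ↦ h(h(e, k, 1), h(0, k, k), g(e, 0)), N ↦ h(h(h(e, k, 1), h(0, k, k), g(e, 0)), n, h(h(e, k, 1), h(0, k, k), g(e, 0))) }, so N ↦ h(h(h(e, k, 1), h(0, k, k), g(e, 0)), n, h(h(e, k, 1), h(0, k, k), g(e, 0))).

h(h(h(e, k, 1), h(0, k, k), g(e, 0)), n, h(h(e, k, 1), h(0, k, k), g(e, 0)))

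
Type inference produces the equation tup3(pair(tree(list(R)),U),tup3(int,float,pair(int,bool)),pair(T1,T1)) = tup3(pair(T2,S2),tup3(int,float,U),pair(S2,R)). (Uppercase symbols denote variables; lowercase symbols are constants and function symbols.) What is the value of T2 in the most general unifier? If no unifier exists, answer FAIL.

tree(list(pair(int,bool)))

Decompose tup3/3: pair(tree(list(R)),U) = pair(T2,S2),  tup3(int,float,pair(int,bool)) = tup3(int,float,U),  pair(T1,T1) = pair(S2,R).
Decompose pair/2: tree(list(R)) = T2,  U = S2.
Bind T2 := tree(list(R)); no other remaining equation mentions T2.
Bind U := S2; substituting into the one remaining equation that mentions U gives: tup3(int,float,pair(int,bool)) = tup3(int,float,S2).
Decompose tup3/3: int = int,  float = float,  pair(int,bool) = S2.
Delete trivial equation int = int.
Delete trivial equation float = float.
Bind S2 := pair(int,bool); substituting into the remaining equation gives: pair(T1,T1) = pair(pair(int,bool),R). Substituting into the earlier binding gives U := pair(int,bool).
Decompose pair/2: T1 = pair(int,bool),  T1 = R.
Bind T1 := pair(int,bool); substituting into the remaining equation gives: pair(int,bool) = R.
Bind R := pair(int,bool). Substituting into the earlier binding gives T2 := tree(list(pair(int,bool))).
MGU = { T2 := tree(list(pair(int,bool))), U := pair(int,bool), S2 := pair(int,bool), T1 := pair(int,bool), R := pair(int,bool) }, so T2 := tree(list(pair(int,bool))).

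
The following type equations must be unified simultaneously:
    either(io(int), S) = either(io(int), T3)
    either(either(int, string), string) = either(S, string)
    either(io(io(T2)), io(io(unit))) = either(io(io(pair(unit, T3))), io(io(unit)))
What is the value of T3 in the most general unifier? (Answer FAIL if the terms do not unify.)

Decompose either/2: io(int) = io(int),  S = T3.
Delete trivial equation io(int) = io(int).
Bind S := T3; substituting into the one remaining equation that mentions S gives: either(either(int, string), string) = either(T3, string).
Decompose either/2: either(int, string) = T3,  string = string.
Bind T3 := either(int, string); substituting into the one remaining equation that mentions T3 gives: either(io(io(T2)), io(io(unit))) = either(io(io(pair(unit, either(int, string)))), io(io(unit))). Substituting into the earlier binding gives S := either(int, string).
Delete trivial equation string = string.
Decompose either/2: io(io(T2)) = io(io(pair(unit, either(int, string)))),  io(io(unit)) = io(io(unit)).
Decompose io/1: io(T2) = io(pair(unit, either(int, string))).
Decompose io/1: T2 = pair(unit, either(int, string)).
Bind T2 := pair(unit, either(int, string)); no other remaining equation mentions T2.
Delete trivial equation io(io(unit)) = io(io(unit)).
MGU = { S ↦ either(int, string), T3 ↦ either(int, string), T2 ↦ pair(unit, either(int, string)) }, so T3 ↦ either(int, string).

either(int, string)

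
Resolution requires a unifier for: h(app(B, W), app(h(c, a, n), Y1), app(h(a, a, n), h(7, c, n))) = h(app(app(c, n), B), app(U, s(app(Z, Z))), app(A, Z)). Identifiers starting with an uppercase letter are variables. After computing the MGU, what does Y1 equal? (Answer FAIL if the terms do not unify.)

Decompose h/3: app(B, W) = app(app(c, n), B),  app(h(c, a, n), Y1) = app(U, s(app(Z, Z))),  app(h(a, a, n), h(7, c, n)) = app(A, Z).
Decompose app/2: B = app(c, n),  W = B.
Bind B := app(c, n); substituting into the one remaining equation that mentions B gives: W = app(c, n).
Bind W := app(c, n); no other remaining equation mentions W.
Decompose app/2: h(c, a, n) = U,  Y1 = s(app(Z, Z)).
Bind U := h(c, a, n); no other remaining equation mentions U.
Bind Y1 := s(app(Z, Z)); no other remaining equation mentions Y1.
Decompose app/2: h(a, a, n) = A,  h(7, c, n) = Z.
Bind A := h(a, a, n); no other remaining equation mentions A.
Bind Z := h(7, c, n). Substituting into the earlier binding gives Y1 := s(app(h(7, c, n), h(7, c, n))).
MGU = { B := app(c, n), W := app(c, n), U := h(c, a, n), Y1 := s(app(h(7, c, n), h(7, c, n))), A := h(a, a, n), Z := h(7, c, n) }, so Y1 := s(app(h(7, c, n), h(7, c, n))).

s(app(h(7, c, n), h(7, c, n)))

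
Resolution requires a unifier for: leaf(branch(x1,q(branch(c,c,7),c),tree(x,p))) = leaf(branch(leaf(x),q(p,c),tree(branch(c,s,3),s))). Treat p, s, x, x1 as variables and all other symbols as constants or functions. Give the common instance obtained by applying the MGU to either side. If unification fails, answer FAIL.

Decompose leaf/1: branch(x1,q(branch(c,c,7),c),tree(x,p)) = branch(leaf(x),q(p,c),tree(branch(c,s,3),s)).
Decompose branch/3: x1 = leaf(x),  q(branch(c,c,7),c) = q(p,c),  tree(x,p) = tree(branch(c,s,3),s).
Bind x1 := leaf(x); no other remaining equation mentions x1.
Decompose q/2: branch(c,c,7) = p,  c = c.
Bind p := branch(c,c,7); substituting into the one remaining equation that mentions p gives: tree(x,branch(c,c,7)) = tree(branch(c,s,3),s).
Delete trivial equation c = c.
Decompose tree/2: x = branch(c,s,3),  branch(c,c,7) = s.
Bind x := branch(c,s,3); no other remaining equation mentions x. Substituting into the earlier binding gives x1 := leaf(branch(c,s,3)).
Bind s := branch(c,c,7). Substituting into the earlier bindings gives x1 := leaf(branch(c,branch(c,c,7),3)), x := branch(c,branch(c,c,7),3).
Applying the MGU to either side gives leaf(branch(leaf(branch(c,branch(c,c,7),3)),q(branch(c,c,7),c),tree(branch(c,branch(c,c,7),3),branch(c,c,7)))).

leaf(branch(leaf(branch(c,branch(c,c,7),3)),q(branch(c,c,7),c),tree(branch(c,branch(c,c,7),3),branch(c,c,7))))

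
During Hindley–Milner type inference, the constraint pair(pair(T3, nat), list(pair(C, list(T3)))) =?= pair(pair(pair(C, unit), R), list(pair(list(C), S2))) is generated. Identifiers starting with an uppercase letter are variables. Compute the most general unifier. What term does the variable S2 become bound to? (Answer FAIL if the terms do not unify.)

FAIL

Decompose pair/2: pair(T3, nat) =?= pair(pair(C, unit), R),  list(pair(C, list(T3))) =?= list(pair(list(C), S2)).
Decompose pair/2: T3 =?= pair(C, unit),  nat =?= R.
Bind T3 := pair(C, unit); substituting into the one remaining equation that mentions T3 gives: list(pair(C, list(pair(C, unit)))) =?= list(pair(list(C), S2)).
Bind R := nat; no other remaining equation mentions R.
Decompose list/1: pair(C, list(pair(C, unit))) =?= pair(list(C), S2).
Decompose pair/2: C =?= list(C),  list(pair(C, unit)) =?= S2.
Occurs check fails: C occurs in list(C); the equation C =?= list(C) has no finite solution.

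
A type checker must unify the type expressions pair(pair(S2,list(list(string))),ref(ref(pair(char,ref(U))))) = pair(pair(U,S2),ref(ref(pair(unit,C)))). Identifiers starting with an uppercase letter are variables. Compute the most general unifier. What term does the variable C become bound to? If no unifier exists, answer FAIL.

Decompose pair/2: pair(S2,list(list(string))) = pair(U,S2),  ref(ref(pair(char,ref(U)))) = ref(ref(pair(unit,C))).
Decompose pair/2: S2 = U,  list(list(string)) = S2.
Bind S2 := U; substituting into the one remaining equation that mentions S2 gives: list(list(string)) = U.
Bind U := list(list(string)); substituting into the remaining equation gives: ref(ref(pair(char,ref(list(list(string)))))) = ref(ref(pair(unit,C))). Substituting into the earlier binding gives S2 := list(list(string)).
Decompose ref/1: ref(pair(char,ref(list(list(string))))) = ref(pair(unit,C)).
Decompose ref/1: pair(char,ref(list(list(string)))) = pair(unit,C).
Decompose pair/2: char = unit,  ref(list(list(string))) = C.
Clash: constants char and unit differ; no unifier exists.

FAIL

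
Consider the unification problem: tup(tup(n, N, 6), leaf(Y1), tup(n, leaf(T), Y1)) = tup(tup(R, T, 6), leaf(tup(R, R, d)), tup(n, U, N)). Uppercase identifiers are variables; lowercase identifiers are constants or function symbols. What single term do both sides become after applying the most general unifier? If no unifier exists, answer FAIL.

tup(tup(n, tup(n, n, d), 6), leaf(tup(n, n, d)), tup(n, leaf(tup(n, n, d)), tup(n, n, d)))

Decompose tup/3: tup(n, N, 6) = tup(R, T, 6),  leaf(Y1) = leaf(tup(R, R, d)),  tup(n, leaf(T), Y1) = tup(n, U, N).
Decompose tup/3: n = R,  N = T,  6 = 6.
Bind R := n; substituting into the one remaining equation that mentions R gives: leaf(Y1) = leaf(tup(n, n, d)).
Bind N := T; substituting into the one remaining equation that mentions N gives: tup(n, leaf(T), Y1) = tup(n, U, T).
Delete trivial equation 6 = 6.
Decompose leaf/1: Y1 = tup(n, n, d).
Bind Y1 := tup(n, n, d); substituting into the remaining equation gives: tup(n, leaf(T), tup(n, n, d)) = tup(n, U, T).
Decompose tup/3: n = n,  leaf(T) = U,  tup(n, n, d) = T.
Delete trivial equation n = n.
Bind U := leaf(T); no other remaining equation mentions U.
Bind T := tup(n, n, d). Substituting into the earlier bindings gives N := tup(n, n, d), U := leaf(tup(n, n, d)).
Applying the MGU to either side gives tup(tup(n, tup(n, n, d), 6), leaf(tup(n, n, d)), tup(n, leaf(tup(n, n, d)), tup(n, n, d))).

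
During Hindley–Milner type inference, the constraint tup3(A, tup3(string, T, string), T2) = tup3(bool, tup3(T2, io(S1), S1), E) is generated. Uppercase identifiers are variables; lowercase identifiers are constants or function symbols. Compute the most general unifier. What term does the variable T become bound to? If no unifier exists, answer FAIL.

io(string)

Decompose tup3/3: A = bool,  tup3(string, T, string) = tup3(T2, io(S1), S1),  T2 = E.
Bind A := bool; no other remaining equation mentions A.
Decompose tup3/3: string = T2,  T = io(S1),  string = S1.
Bind T2 := string; substituting into the one remaining equation that mentions T2 gives: string = E.
Bind T := io(S1); no other remaining equation mentions T.
Bind S1 := string; no other remaining equation mentions S1. Substituting into the earlier binding gives T := io(string).
Bind E := string.
MGU = { A -> bool, T2 -> string, T -> io(string), S1 -> string, E -> string }, so T -> io(string).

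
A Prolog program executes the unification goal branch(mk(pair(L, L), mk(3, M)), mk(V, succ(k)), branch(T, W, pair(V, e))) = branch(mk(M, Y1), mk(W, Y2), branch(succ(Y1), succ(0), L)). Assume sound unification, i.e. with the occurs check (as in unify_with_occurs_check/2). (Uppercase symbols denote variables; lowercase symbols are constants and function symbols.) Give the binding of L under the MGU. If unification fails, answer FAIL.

pair(succ(0), e)

Decompose branch/3: mk(pair(L, L), mk(3, M)) = mk(M, Y1),  mk(V, succ(k)) = mk(W, Y2),  branch(T, W, pair(V, e)) = branch(succ(Y1), succ(0), L).
Decompose mk/2: pair(L, L) = M,  mk(3, M) = Y1.
Bind M := pair(L, L); substituting into the one remaining equation that mentions M gives: mk(3, pair(L, L)) = Y1.
Bind Y1 := mk(3, pair(L, L)); substituting into the one remaining equation that mentions Y1 gives: branch(T, W, pair(V, e)) = branch(succ(mk(3, pair(L, L))), succ(0), L).
Decompose mk/2: V = W,  succ(k) = Y2.
Bind V := W; substituting into the one remaining equation that mentions V gives: branch(T, W, pair(W, e)) = branch(succ(mk(3, pair(L, L))), succ(0), L).
Bind Y2 := succ(k); no other remaining equation mentions Y2.
Decompose branch/3: T = succ(mk(3, pair(L, L))),  W = succ(0),  pair(W, e) = L.
Bind T := succ(mk(3, pair(L, L))); no other remaining equation mentions T.
Bind W := succ(0); substituting into the remaining equation gives: pair(succ(0), e) = L. Substituting into the earlier binding gives V := succ(0).
Bind L := pair(succ(0), e). Substituting into the earlier bindings gives M := pair(pair(succ(0), e), pair(succ(0), e)), Y1 := mk(3, pair(pair(succ(0), e), pair(succ(0), e))), T := succ(mk(3, pair(pair(succ(0), e), pair(succ(0), e)))).
MGU = { M ↦ pair(pair(succ(0), e), pair(succ(0), e)), Y1 ↦ mk(3, pair(pair(succ(0), e), pair(succ(0), e))), V ↦ succ(0), Y2 ↦ succ(k), T ↦ succ(mk(3, pair(pair(succ(0), e), pair(succ(0), e)))), W ↦ succ(0), L ↦ pair(succ(0), e) }, so L ↦ pair(succ(0), e).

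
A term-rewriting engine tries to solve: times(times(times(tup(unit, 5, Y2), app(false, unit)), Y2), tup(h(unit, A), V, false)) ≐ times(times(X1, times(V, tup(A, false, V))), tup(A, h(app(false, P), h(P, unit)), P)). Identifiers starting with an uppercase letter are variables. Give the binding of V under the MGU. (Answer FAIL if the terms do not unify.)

FAIL

Decompose times/2: times(times(tup(unit, 5, Y2), app(false, unit)), Y2) ≐ times(X1, times(V, tup(A, false, V))),  tup(h(unit, A), V, false) ≐ tup(A, h(app(false, P), h(P, unit)), P).
Decompose times/2: times(tup(unit, 5, Y2), app(false, unit)) ≐ X1,  Y2 ≐ times(V, tup(A, false, V)).
Bind X1 := times(tup(unit, 5, Y2), app(false, unit)); no other remaining equation mentions X1.
Bind Y2 := times(V, tup(A, false, V)); no other remaining equation mentions Y2. Substituting into the earlier binding gives X1 := times(tup(unit, 5, times(V, tup(A, false, V))), app(false, unit)).
Decompose tup/3: h(unit, A) ≐ A,  V ≐ h(app(false, P), h(P, unit)),  false ≐ P.
Occurs check fails: A occurs in h(unit, A); the equation A ≐ h(unit, A) has no finite solution.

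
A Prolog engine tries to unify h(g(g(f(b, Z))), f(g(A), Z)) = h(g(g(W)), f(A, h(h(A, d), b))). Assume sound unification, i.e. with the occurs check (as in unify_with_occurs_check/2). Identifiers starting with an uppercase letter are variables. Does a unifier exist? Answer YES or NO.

NO

Decompose h/2: g(g(f(b, Z))) = g(g(W)),  f(g(A), Z) = f(A, h(h(A, d), b)).
Decompose g/1: g(f(b, Z)) = g(W).
Decompose g/1: f(b, Z) = W.
Bind W := f(b, Z); no other remaining equation mentions W.
Decompose f/2: g(A) = A,  Z = h(h(A, d), b).
Occurs check fails: A occurs in g(A); the equation A = g(A) has no finite solution.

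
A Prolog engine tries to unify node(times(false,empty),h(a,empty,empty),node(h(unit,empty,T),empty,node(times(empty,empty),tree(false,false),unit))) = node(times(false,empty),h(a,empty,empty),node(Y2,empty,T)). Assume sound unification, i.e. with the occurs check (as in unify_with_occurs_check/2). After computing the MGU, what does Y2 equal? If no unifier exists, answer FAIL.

Decompose node/3: times(false,empty) = times(false,empty),  h(a,empty,empty) = h(a,empty,empty),  node(h(unit,empty,T),empty,node(times(empty,empty),tree(false,false),unit)) = node(Y2,empty,T).
Delete trivial equation times(false,empty) = times(false,empty).
Delete trivial equation h(a,empty,empty) = h(a,empty,empty).
Decompose node/3: h(unit,empty,T) = Y2,  empty = empty,  node(times(empty,empty),tree(false,false),unit) = T.
Bind Y2 := h(unit,empty,T); no other remaining equation mentions Y2.
Delete trivial equation empty = empty.
Bind T := node(times(empty,empty),tree(false,false),unit). Substituting into the earlier binding gives Y2 := h(unit,empty,node(times(empty,empty),tree(false,false),unit)).
MGU = { Y2 ↦ h(unit,empty,node(times(empty,empty),tree(false,false),unit)), T ↦ node(times(empty,empty),tree(false,false),unit) }, so Y2 ↦ h(unit,empty,node(times(empty,empty),tree(false,false),unit)).

h(unit,empty,node(times(empty,empty),tree(false,false),unit))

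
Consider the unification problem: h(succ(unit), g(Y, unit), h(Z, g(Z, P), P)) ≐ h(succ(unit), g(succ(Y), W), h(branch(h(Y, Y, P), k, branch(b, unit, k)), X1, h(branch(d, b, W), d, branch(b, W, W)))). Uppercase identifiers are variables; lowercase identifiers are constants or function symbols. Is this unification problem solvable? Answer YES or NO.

NO

Decompose h/3: succ(unit) ≐ succ(unit),  g(Y, unit) ≐ g(succ(Y), W),  h(Z, g(Z, P), P) ≐ h(branch(h(Y, Y, P), k, branch(b, unit, k)), X1, h(branch(d, b, W), d, branch(b, W, W))).
Delete trivial equation succ(unit) ≐ succ(unit).
Decompose g/2: Y ≐ succ(Y),  unit ≐ W.
Occurs check fails: Y occurs in succ(Y); the equation Y ≐ succ(Y) has no finite solution.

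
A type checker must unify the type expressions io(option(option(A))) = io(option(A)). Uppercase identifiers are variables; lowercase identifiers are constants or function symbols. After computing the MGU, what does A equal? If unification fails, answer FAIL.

Decompose io/1: option(option(A)) = option(A).
Decompose option/1: option(A) = A.
Occurs check fails: A occurs in option(A); the equation A = option(A) has no finite solution.

FAIL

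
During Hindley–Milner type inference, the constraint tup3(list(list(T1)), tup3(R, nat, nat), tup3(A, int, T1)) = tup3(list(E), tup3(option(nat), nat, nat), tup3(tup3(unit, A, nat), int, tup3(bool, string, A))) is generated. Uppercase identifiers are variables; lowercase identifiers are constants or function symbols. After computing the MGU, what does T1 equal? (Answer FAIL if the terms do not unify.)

Decompose tup3/3: list(list(T1)) = list(E),  tup3(R, nat, nat) = tup3(option(nat), nat, nat),  tup3(A, int, T1) = tup3(tup3(unit, A, nat), int, tup3(bool, string, A)).
Decompose list/1: list(T1) = E.
Bind E := list(T1); no other remaining equation mentions E.
Decompose tup3/3: R = option(nat),  nat = nat,  nat = nat.
Bind R := option(nat); no other remaining equation mentions R.
Delete trivial equation nat = nat.
Delete trivial equation nat = nat.
Decompose tup3/3: A = tup3(unit, A, nat),  int = int,  T1 = tup3(bool, string, A).
Occurs check fails: A occurs in tup3(unit, A, nat); the equation A = tup3(unit, A, nat) has no finite solution.

FAIL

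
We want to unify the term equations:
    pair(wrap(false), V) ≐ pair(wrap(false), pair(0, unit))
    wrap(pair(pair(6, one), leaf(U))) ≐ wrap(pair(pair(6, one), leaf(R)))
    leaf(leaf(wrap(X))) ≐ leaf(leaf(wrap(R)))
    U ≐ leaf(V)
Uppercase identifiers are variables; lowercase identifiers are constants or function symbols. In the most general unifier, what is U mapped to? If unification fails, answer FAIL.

leaf(pair(0, unit))

Decompose pair/2: wrap(false) ≐ wrap(false),  V ≐ pair(0, unit).
Delete trivial equation wrap(false) ≐ wrap(false).
Bind V := pair(0, unit); substituting into the one remaining equation that mentions V gives: U ≐ leaf(pair(0, unit)).
Decompose wrap/1: pair(pair(6, one), leaf(U)) ≐ pair(pair(6, one), leaf(R)).
Decompose pair/2: pair(6, one) ≐ pair(6, one),  leaf(U) ≐ leaf(R).
Delete trivial equation pair(6, one) ≐ pair(6, one).
Decompose leaf/1: U ≐ R.
Bind U := R; substituting into the one remaining equation that mentions U gives: R ≐ leaf(pair(0, unit)).
Decompose leaf/1: leaf(wrap(X)) ≐ leaf(wrap(R)).
Decompose leaf/1: wrap(X) ≐ wrap(R).
Decompose wrap/1: X ≐ R.
Bind X := R; no other remaining equation mentions X.
Bind R := leaf(pair(0, unit)). Substituting into the earlier bindings gives U := leaf(pair(0, unit)), X := leaf(pair(0, unit)).
MGU = { V ↦ pair(0, unit), U ↦ leaf(pair(0, unit)), X ↦ leaf(pair(0, unit)), R ↦ leaf(pair(0, unit)) }, so U ↦ leaf(pair(0, unit)).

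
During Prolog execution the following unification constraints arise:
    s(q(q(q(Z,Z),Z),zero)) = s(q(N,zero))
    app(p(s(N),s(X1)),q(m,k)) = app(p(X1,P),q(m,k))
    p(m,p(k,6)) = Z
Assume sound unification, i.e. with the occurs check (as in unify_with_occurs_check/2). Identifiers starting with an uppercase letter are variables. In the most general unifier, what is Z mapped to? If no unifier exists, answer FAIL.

p(m,p(k,6))

Decompose s/1: q(q(q(Z,Z),Z),zero) = q(N,zero).
Decompose q/2: q(q(Z,Z),Z) = N,  zero = zero.
Bind N := q(q(Z,Z),Z); substituting into the one remaining equation that mentions N gives: app(p(s(q(q(Z,Z),Z)),s(X1)),q(m,k)) = app(p(X1,P),q(m,k)).
Delete trivial equation zero = zero.
Decompose app/2: p(s(q(q(Z,Z),Z)),s(X1)) = p(X1,P),  q(m,k) = q(m,k).
Decompose p/2: s(q(q(Z,Z),Z)) = X1,  s(X1) = P.
Bind X1 := s(q(q(Z,Z),Z)); substituting into the one remaining equation that mentions X1 gives: s(s(q(q(Z,Z),Z))) = P.
Bind P := s(s(q(q(Z,Z),Z))); no other remaining equation mentions P.
Delete trivial equation q(m,k) = q(m,k).
Bind Z := p(m,p(k,6)). Substituting into the earlier bindings gives N := q(q(p(m,p(k,6)),p(m,p(k,6))),p(m,p(k,6))), X1 := s(q(q(p(m,p(k,6)),p(m,p(k,6))),p(m,p(k,6)))), P := s(s(q(q(p(m,p(k,6)),p(m,p(k,6))),p(m,p(k,6))))).
MGU = { N ↦ q(q(p(m,p(k,6)),p(m,p(k,6))),p(m,p(k,6))), X1 ↦ s(q(q(p(m,p(k,6)),p(m,p(k,6))),p(m,p(k,6)))), P ↦ s(s(q(q(p(m,p(k,6)),p(m,p(k,6))),p(m,p(k,6))))), Z ↦ p(m,p(k,6)) }, so Z ↦ p(m,p(k,6)).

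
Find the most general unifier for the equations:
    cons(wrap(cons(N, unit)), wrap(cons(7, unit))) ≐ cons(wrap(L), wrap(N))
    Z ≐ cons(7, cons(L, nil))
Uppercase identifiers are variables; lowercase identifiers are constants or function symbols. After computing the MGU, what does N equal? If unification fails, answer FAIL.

Decompose cons/2: wrap(cons(N, unit)) ≐ wrap(L),  wrap(cons(7, unit)) ≐ wrap(N).
Decompose wrap/1: cons(N, unit) ≐ L.
Bind L := cons(N, unit); substituting into the one remaining equation that mentions L gives: Z ≐ cons(7, cons(cons(N, unit), nil)).
Decompose wrap/1: cons(7, unit) ≐ N.
Bind N := cons(7, unit); substituting into the remaining equation gives: Z ≐ cons(7, cons(cons(cons(7, unit), unit), nil)). Substituting into the earlier binding gives L := cons(cons(7, unit), unit).
Bind Z := cons(7, cons(cons(cons(7, unit), unit), nil)).
MGU = { L := cons(cons(7, unit), unit), N := cons(7, unit), Z := cons(7, cons(cons(cons(7, unit), unit), nil)) }, so N := cons(7, unit).

cons(7, unit)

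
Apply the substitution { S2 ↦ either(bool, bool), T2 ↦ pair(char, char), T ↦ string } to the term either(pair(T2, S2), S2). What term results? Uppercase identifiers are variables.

Replace each occurrence of S2 with either(bool, bool).
Replace each occurrence of T2 with pair(char, char).
Result: either(pair(pair(char, char), either(bool, bool)), either(bool, bool)).

either(pair(pair(char, char), either(bool, bool)), either(bool, bool))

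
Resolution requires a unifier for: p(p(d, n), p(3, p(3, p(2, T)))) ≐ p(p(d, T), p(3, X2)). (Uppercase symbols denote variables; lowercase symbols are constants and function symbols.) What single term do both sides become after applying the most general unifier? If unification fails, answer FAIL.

p(p(d, n), p(3, p(3, p(2, n))))

Decompose p/2: p(d, n) ≐ p(d, T),  p(3, p(3, p(2, T))) ≐ p(3, X2).
Decompose p/2: d ≐ d,  n ≐ T.
Delete trivial equation d ≐ d.
Bind T := n; substituting into the remaining equation gives: p(3, p(3, p(2, n))) ≐ p(3, X2).
Decompose p/2: 3 ≐ 3,  p(3, p(2, n)) ≐ X2.
Delete trivial equation 3 ≐ 3.
Bind X2 := p(3, p(2, n)).
Applying the MGU to either side gives p(p(d, n), p(3, p(3, p(2, n)))).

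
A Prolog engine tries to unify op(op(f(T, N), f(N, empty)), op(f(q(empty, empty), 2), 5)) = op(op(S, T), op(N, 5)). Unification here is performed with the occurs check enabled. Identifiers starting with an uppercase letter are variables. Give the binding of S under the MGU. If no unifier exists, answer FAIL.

Decompose op/2: op(f(T, N), f(N, empty)) = op(S, T),  op(f(q(empty, empty), 2), 5) = op(N, 5).
Decompose op/2: f(T, N) = S,  f(N, empty) = T.
Bind S := f(T, N); no other remaining equation mentions S.
Bind T := f(N, empty); no other remaining equation mentions T. Substituting into the earlier binding gives S := f(f(N, empty), N).
Decompose op/2: f(q(empty, empty), 2) = N,  5 = 5.
Bind N := f(q(empty, empty), 2); no other remaining equation mentions N. Substituting into the earlier bindings gives S := f(f(f(q(empty, empty), 2), empty), f(q(empty, empty), 2)), T := f(f(q(empty, empty), 2), empty).
Delete trivial equation 5 = 5.
MGU = { S = f(f(f(q(empty, empty), 2), empty), f(q(empty, empty), 2)), T = f(f(q(empty, empty), 2), empty), N = f(q(empty, empty), 2) }, so S = f(f(f(q(empty, empty), 2), empty), f(q(empty, empty), 2)).

f(f(f(q(empty, empty), 2), empty), f(q(empty, empty), 2))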